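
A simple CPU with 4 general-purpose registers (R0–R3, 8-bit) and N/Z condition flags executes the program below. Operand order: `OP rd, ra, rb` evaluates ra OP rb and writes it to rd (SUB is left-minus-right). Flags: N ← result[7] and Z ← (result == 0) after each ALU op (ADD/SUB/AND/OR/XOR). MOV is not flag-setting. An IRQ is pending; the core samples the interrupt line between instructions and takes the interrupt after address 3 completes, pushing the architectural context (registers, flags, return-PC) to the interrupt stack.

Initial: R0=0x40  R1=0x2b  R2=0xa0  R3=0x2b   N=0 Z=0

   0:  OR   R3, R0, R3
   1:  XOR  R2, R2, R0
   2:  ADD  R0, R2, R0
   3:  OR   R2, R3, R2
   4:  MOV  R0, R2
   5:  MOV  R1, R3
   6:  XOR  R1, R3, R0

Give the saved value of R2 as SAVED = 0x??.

after  0: R0=0x40 R1=0x2b R2=0xa0 R3=0x6b  N=0 Z=0
after  1: R0=0x40 R1=0x2b R2=0xe0 R3=0x6b  N=1 Z=0
after  2: R0=0x20 R1=0x2b R2=0xe0 R3=0x6b  N=0 Z=0
after  3: R0=0x20 R1=0x2b R2=0xeb R3=0x6b  N=1 Z=0
-- IRQ taken; context saved, return-PC = 4 --

SAVED = 0xeb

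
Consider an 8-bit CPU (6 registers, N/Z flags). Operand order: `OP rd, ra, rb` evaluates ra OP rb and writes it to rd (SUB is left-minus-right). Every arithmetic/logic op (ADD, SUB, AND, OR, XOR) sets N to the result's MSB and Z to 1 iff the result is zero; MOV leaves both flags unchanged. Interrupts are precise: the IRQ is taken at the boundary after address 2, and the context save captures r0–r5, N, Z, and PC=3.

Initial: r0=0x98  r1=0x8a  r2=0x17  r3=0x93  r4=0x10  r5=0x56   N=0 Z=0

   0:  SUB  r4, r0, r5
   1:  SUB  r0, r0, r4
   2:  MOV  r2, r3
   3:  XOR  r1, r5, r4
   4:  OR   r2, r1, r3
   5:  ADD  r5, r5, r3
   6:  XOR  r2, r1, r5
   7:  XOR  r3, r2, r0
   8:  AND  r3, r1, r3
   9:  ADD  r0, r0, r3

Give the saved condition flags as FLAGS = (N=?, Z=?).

FLAGS = (N=0, Z=0)

after  0: r0=0x98 r1=0x8a r2=0x17 r3=0x93 r4=0x42 r5=0x56  N=0 Z=0
after  1: r0=0x56 r1=0x8a r2=0x17 r3=0x93 r4=0x42 r5=0x56  N=0 Z=0
after  2: r0=0x56 r1=0x8a r2=0x93 r3=0x93 r4=0x42 r5=0x56  N=0 Z=0
-- IRQ taken; context saved, return-PC = 3 --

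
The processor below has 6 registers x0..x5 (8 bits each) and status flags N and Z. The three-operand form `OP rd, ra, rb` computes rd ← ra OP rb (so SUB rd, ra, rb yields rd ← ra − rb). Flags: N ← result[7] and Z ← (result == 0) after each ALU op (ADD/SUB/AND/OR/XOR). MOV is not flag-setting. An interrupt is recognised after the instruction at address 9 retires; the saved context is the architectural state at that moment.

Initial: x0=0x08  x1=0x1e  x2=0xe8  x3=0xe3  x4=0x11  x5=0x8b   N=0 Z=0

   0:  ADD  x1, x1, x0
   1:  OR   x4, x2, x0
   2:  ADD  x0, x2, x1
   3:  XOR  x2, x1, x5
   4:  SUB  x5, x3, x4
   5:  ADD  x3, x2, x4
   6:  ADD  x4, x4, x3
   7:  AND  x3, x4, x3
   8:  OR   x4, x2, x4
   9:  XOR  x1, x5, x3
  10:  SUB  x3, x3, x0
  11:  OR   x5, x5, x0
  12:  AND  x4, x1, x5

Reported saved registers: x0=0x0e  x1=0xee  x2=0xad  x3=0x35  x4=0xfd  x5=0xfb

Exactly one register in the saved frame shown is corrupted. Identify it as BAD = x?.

BAD = x3

after  0: x0=0x08 x1=0x26 x2=0xe8 x3=0xe3 x4=0x11 x5=0x8b  N=0 Z=0
after  1: x0=0x08 x1=0x26 x2=0xe8 x3=0xe3 x4=0xe8 x5=0x8b  N=1 Z=0
after  2: x0=0x0e x1=0x26 x2=0xe8 x3=0xe3 x4=0xe8 x5=0x8b  N=0 Z=0
after  3: x0=0x0e x1=0x26 x2=0xad x3=0xe3 x4=0xe8 x5=0x8b  N=1 Z=0
after  4: x0=0x0e x1=0x26 x2=0xad x3=0xe3 x4=0xe8 x5=0xfb  N=1 Z=0
after  5: x0=0x0e x1=0x26 x2=0xad x3=0x95 x4=0xe8 x5=0xfb  N=1 Z=0
after  6: x0=0x0e x1=0x26 x2=0xad x3=0x95 x4=0x7d x5=0xfb  N=0 Z=0
after  7: x0=0x0e x1=0x26 x2=0xad x3=0x15 x4=0x7d x5=0xfb  N=0 Z=0
after  8: x0=0x0e x1=0x26 x2=0xad x3=0x15 x4=0xfd x5=0xfb  N=1 Z=0
after  9: x0=0x0e x1=0xee x2=0xad x3=0x15 x4=0xfd x5=0xfb  N=1 Z=0
-- IRQ taken; context saved, return-PC = 10 --
mismatch: x3: reported 0x35 vs actual 0x15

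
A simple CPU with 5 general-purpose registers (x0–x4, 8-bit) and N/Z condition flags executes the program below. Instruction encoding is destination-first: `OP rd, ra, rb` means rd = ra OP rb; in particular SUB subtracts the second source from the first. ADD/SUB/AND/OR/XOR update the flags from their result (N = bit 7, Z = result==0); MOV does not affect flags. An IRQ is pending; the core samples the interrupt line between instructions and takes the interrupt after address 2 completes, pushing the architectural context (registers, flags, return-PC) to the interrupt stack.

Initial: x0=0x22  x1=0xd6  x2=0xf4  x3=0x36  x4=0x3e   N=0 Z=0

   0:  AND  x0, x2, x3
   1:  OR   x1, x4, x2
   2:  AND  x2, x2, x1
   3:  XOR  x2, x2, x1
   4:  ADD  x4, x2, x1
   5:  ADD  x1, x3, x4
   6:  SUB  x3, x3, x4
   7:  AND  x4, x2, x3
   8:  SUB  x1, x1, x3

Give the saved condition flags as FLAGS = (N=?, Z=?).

FLAGS = (N=1, Z=0)

after  0: x0=0x34 x1=0xd6 x2=0xf4 x3=0x36 x4=0x3e  N=0 Z=0
after  1: x0=0x34 x1=0xfe x2=0xf4 x3=0x36 x4=0x3e  N=1 Z=0
after  2: x0=0x34 x1=0xfe x2=0xf4 x3=0x36 x4=0x3e  N=1 Z=0
-- IRQ taken; context saved, return-PC = 3 --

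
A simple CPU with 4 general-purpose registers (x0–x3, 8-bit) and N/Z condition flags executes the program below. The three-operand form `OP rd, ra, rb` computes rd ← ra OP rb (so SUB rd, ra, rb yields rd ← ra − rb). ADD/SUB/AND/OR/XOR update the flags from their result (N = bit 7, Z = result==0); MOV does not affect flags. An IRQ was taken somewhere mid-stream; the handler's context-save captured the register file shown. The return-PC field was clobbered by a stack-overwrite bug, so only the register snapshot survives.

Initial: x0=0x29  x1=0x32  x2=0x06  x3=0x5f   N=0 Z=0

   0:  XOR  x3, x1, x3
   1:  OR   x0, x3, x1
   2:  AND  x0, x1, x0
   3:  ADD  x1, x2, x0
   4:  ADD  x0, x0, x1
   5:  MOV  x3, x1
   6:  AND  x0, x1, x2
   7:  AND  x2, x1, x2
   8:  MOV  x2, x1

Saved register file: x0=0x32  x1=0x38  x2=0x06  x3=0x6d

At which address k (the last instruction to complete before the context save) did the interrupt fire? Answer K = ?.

K = 3

after  0: x0=0x29 x1=0x32 x2=0x06 x3=0x6d  N=0 Z=0
after  1: x0=0x7f x1=0x32 x2=0x06 x3=0x6d  N=0 Z=0
after  2: x0=0x32 x1=0x32 x2=0x06 x3=0x6d  N=0 Z=0
after  3: x0=0x32 x1=0x38 x2=0x06 x3=0x6d  N=0 Z=0
-- IRQ taken; context saved, return-PC = 4 --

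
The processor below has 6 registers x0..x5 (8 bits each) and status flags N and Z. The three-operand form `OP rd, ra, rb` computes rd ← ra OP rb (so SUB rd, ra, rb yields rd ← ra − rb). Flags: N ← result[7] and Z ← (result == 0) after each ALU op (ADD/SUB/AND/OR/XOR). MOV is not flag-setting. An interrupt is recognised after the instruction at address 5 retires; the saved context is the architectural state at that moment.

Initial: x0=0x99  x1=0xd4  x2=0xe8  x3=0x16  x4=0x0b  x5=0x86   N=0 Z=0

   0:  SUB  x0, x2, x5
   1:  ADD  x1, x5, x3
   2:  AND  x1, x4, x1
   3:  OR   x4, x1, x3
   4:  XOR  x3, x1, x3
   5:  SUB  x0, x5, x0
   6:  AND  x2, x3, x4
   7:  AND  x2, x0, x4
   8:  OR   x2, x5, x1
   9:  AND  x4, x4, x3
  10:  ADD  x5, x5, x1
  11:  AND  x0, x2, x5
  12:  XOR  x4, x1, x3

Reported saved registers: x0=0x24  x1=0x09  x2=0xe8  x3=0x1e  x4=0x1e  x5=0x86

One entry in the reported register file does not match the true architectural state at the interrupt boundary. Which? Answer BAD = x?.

after  0: x0=0x62 x1=0xd4 x2=0xe8 x3=0x16 x4=0x0b x5=0x86  N=0 Z=0
after  1: x0=0x62 x1=0x9c x2=0xe8 x3=0x16 x4=0x0b x5=0x86  N=1 Z=0
after  2: x0=0x62 x1=0x08 x2=0xe8 x3=0x16 x4=0x0b x5=0x86  N=0 Z=0
after  3: x0=0x62 x1=0x08 x2=0xe8 x3=0x16 x4=0x1e x5=0x86  N=0 Z=0
after  4: x0=0x62 x1=0x08 x2=0xe8 x3=0x1e x4=0x1e x5=0x86  N=0 Z=0
after  5: x0=0x24 x1=0x08 x2=0xe8 x3=0x1e x4=0x1e x5=0x86  N=0 Z=0
-- IRQ taken; context saved, return-PC = 6 --
mismatch: x1: reported 0x09 vs actual 0x08

BAD = x1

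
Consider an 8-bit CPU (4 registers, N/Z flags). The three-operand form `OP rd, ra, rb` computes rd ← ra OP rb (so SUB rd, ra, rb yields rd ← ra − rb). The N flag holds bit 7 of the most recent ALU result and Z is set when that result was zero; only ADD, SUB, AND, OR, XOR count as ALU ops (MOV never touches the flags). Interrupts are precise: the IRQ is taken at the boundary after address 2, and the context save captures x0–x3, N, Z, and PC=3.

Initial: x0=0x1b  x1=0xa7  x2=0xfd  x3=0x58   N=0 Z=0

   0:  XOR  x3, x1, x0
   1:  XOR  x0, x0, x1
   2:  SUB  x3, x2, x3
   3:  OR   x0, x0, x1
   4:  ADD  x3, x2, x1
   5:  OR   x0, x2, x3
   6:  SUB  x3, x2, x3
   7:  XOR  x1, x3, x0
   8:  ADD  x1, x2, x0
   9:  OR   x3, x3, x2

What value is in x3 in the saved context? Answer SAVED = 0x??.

after  0: x0=0x1b x1=0xa7 x2=0xfd x3=0xbc  N=1 Z=0
after  1: x0=0xbc x1=0xa7 x2=0xfd x3=0xbc  N=1 Z=0
after  2: x0=0xbc x1=0xa7 x2=0xfd x3=0x41  N=0 Z=0
-- IRQ taken; context saved, return-PC = 3 --

SAVED = 0x41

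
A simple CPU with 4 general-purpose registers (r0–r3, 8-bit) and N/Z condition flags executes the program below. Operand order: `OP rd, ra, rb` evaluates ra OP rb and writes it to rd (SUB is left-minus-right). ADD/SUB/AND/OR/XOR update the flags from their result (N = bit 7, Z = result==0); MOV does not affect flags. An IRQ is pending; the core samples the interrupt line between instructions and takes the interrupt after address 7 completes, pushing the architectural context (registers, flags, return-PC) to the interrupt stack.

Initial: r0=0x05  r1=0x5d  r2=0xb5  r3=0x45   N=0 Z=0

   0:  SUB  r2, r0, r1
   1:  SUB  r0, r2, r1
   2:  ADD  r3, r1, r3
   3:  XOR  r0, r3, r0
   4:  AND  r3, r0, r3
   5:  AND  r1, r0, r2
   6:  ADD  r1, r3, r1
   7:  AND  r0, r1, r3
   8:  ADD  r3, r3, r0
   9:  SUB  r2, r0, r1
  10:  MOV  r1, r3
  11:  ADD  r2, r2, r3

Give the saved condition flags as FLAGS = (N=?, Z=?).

FLAGS = (N=0, Z=1)

after  0: r0=0x05 r1=0x5d r2=0xa8 r3=0x45  N=1 Z=0
after  1: r0=0x4b r1=0x5d r2=0xa8 r3=0x45  N=0 Z=0
after  2: r0=0x4b r1=0x5d r2=0xa8 r3=0xa2  N=1 Z=0
after  3: r0=0xe9 r1=0x5d r2=0xa8 r3=0xa2  N=1 Z=0
after  4: r0=0xe9 r1=0x5d r2=0xa8 r3=0xa0  N=1 Z=0
after  5: r0=0xe9 r1=0xa8 r2=0xa8 r3=0xa0  N=1 Z=0
after  6: r0=0xe9 r1=0x48 r2=0xa8 r3=0xa0  N=0 Z=0
after  7: r0=0x00 r1=0x48 r2=0xa8 r3=0xa0  N=0 Z=1
-- IRQ taken; context saved, return-PC = 8 --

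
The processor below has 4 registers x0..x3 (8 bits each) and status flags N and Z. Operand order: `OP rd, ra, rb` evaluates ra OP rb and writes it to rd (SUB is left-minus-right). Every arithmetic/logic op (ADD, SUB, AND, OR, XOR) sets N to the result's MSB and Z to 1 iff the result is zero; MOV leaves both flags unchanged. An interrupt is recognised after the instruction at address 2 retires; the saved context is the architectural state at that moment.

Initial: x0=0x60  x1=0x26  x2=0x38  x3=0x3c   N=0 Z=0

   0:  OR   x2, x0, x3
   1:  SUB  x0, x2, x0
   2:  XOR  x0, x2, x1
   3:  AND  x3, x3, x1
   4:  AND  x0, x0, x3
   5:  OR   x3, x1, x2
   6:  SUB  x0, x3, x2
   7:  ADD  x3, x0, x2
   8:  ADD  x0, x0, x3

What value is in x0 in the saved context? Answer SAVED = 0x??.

SAVED = 0x5a

after  0: x0=0x60 x1=0x26 x2=0x7c x3=0x3c  N=0 Z=0
after  1: x0=0x1c x1=0x26 x2=0x7c x3=0x3c  N=0 Z=0
after  2: x0=0x5a x1=0x26 x2=0x7c x3=0x3c  N=0 Z=0
-- IRQ taken; context saved, return-PC = 3 --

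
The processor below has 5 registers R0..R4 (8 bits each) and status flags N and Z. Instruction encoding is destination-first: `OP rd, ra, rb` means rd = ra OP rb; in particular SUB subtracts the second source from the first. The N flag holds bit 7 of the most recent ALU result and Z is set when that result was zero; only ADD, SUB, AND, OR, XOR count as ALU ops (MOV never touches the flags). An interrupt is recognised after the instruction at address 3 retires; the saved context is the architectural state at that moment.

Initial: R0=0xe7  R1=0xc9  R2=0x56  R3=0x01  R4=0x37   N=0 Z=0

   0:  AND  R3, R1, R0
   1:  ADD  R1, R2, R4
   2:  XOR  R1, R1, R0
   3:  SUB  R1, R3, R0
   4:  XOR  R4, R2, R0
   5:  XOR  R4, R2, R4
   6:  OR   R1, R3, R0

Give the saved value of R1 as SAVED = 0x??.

SAVED = 0xda

after  0: R0=0xe7 R1=0xc9 R2=0x56 R3=0xc1 R4=0x37  N=1 Z=0
after  1: R0=0xe7 R1=0x8d R2=0x56 R3=0xc1 R4=0x37  N=1 Z=0
after  2: R0=0xe7 R1=0x6a R2=0x56 R3=0xc1 R4=0x37  N=0 Z=0
after  3: R0=0xe7 R1=0xda R2=0x56 R3=0xc1 R4=0x37  N=1 Z=0
-- IRQ taken; context saved, return-PC = 4 --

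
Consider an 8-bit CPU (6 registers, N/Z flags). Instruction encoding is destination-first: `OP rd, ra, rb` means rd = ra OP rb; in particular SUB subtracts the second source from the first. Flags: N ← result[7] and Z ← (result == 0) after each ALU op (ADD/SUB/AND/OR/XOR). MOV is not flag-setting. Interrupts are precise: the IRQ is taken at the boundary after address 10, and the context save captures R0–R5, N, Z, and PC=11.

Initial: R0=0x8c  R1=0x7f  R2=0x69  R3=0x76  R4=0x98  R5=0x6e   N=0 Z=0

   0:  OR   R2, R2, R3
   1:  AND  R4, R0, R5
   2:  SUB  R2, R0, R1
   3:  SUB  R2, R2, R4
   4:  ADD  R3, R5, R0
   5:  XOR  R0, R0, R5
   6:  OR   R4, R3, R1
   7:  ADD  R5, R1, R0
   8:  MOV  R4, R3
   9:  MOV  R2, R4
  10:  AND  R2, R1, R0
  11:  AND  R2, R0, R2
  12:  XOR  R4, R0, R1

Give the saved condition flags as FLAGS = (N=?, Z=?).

FLAGS = (N=0, Z=0)

after  0: R0=0x8c R1=0x7f R2=0x7f R3=0x76 R4=0x98 R5=0x6e  N=0 Z=0
after  1: R0=0x8c R1=0x7f R2=0x7f R3=0x76 R4=0x0c R5=0x6e  N=0 Z=0
after  2: R0=0x8c R1=0x7f R2=0x0d R3=0x76 R4=0x0c R5=0x6e  N=0 Z=0
after  3: R0=0x8c R1=0x7f R2=0x01 R3=0x76 R4=0x0c R5=0x6e  N=0 Z=0
after  4: R0=0x8c R1=0x7f R2=0x01 R3=0xfa R4=0x0c R5=0x6e  N=1 Z=0
after  5: R0=0xe2 R1=0x7f R2=0x01 R3=0xfa R4=0x0c R5=0x6e  N=1 Z=0
after  6: R0=0xe2 R1=0x7f R2=0x01 R3=0xfa R4=0xff R5=0x6e  N=1 Z=0
after  7: R0=0xe2 R1=0x7f R2=0x01 R3=0xfa R4=0xff R5=0x61  N=0 Z=0
after  8: R0=0xe2 R1=0x7f R2=0x01 R3=0xfa R4=0xfa R5=0x61  N=0 Z=0
after  9: R0=0xe2 R1=0x7f R2=0xfa R3=0xfa R4=0xfa R5=0x61  N=0 Z=0
after 10: R0=0xe2 R1=0x7f R2=0x62 R3=0xfa R4=0xfa R5=0x61  N=0 Z=0
-- IRQ taken; context saved, return-PC = 11 --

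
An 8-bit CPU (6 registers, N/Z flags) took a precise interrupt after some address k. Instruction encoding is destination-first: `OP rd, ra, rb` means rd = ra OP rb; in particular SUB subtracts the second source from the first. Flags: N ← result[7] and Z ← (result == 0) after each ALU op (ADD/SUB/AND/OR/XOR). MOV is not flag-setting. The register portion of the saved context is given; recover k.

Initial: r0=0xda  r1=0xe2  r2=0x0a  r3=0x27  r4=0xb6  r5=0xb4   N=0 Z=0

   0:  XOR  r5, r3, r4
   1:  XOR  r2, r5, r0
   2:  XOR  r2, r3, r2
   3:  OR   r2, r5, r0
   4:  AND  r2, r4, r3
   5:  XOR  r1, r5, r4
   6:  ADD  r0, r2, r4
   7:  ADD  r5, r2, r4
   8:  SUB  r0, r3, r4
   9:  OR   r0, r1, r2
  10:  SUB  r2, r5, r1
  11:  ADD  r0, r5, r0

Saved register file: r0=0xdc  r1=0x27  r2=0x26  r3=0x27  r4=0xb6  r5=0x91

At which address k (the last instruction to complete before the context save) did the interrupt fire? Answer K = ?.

after  0: r0=0xda r1=0xe2 r2=0x0a r3=0x27 r4=0xb6 r5=0x91  N=1 Z=0
after  1: r0=0xda r1=0xe2 r2=0x4b r3=0x27 r4=0xb6 r5=0x91  N=0 Z=0
after  2: r0=0xda r1=0xe2 r2=0x6c r3=0x27 r4=0xb6 r5=0x91  N=0 Z=0
after  3: r0=0xda r1=0xe2 r2=0xdb r3=0x27 r4=0xb6 r5=0x91  N=1 Z=0
after  4: r0=0xda r1=0xe2 r2=0x26 r3=0x27 r4=0xb6 r5=0x91  N=0 Z=0
after  5: r0=0xda r1=0x27 r2=0x26 r3=0x27 r4=0xb6 r5=0x91  N=0 Z=0
after  6: r0=0xdc r1=0x27 r2=0x26 r3=0x27 r4=0xb6 r5=0x91  N=1 Z=0
-- IRQ taken; context saved, return-PC = 7 --

K = 6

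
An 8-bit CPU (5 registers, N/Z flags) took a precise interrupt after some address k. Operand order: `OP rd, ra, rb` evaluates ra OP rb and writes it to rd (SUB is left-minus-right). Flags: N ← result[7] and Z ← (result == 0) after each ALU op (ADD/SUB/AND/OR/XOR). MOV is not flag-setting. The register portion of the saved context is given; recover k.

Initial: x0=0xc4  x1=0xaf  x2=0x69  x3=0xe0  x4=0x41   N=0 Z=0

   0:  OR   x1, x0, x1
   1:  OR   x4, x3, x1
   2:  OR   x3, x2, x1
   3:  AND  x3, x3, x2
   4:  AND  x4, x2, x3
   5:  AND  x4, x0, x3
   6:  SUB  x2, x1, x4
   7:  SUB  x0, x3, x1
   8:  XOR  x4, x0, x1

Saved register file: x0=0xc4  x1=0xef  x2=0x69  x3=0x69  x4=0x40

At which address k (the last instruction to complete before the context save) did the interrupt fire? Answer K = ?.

K = 5

after  0: x0=0xc4 x1=0xef x2=0x69 x3=0xe0 x4=0x41  N=1 Z=0
after  1: x0=0xc4 x1=0xef x2=0x69 x3=0xe0 x4=0xef  N=1 Z=0
after  2: x0=0xc4 x1=0xef x2=0x69 x3=0xef x4=0xef  N=1 Z=0
after  3: x0=0xc4 x1=0xef x2=0x69 x3=0x69 x4=0xef  N=0 Z=0
after  4: x0=0xc4 x1=0xef x2=0x69 x3=0x69 x4=0x69  N=0 Z=0
after  5: x0=0xc4 x1=0xef x2=0x69 x3=0x69 x4=0x40  N=0 Z=0
-- IRQ taken; context saved, return-PC = 6 --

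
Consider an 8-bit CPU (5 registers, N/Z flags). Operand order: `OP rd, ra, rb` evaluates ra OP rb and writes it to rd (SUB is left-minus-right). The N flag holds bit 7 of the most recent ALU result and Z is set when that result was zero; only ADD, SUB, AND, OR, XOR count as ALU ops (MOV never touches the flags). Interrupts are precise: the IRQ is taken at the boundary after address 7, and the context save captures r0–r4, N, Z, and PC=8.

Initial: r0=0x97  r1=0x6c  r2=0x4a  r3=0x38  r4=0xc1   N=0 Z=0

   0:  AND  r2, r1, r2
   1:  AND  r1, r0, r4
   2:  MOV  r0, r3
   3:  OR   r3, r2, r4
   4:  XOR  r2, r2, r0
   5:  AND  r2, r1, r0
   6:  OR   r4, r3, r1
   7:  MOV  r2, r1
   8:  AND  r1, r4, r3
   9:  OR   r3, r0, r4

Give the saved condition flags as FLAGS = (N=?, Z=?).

after  0: r0=0x97 r1=0x6c r2=0x48 r3=0x38 r4=0xc1  N=0 Z=0
after  1: r0=0x97 r1=0x81 r2=0x48 r3=0x38 r4=0xc1  N=1 Z=0
after  2: r0=0x38 r1=0x81 r2=0x48 r3=0x38 r4=0xc1  N=1 Z=0
after  3: r0=0x38 r1=0x81 r2=0x48 r3=0xc9 r4=0xc1  N=1 Z=0
after  4: r0=0x38 r1=0x81 r2=0x70 r3=0xc9 r4=0xc1  N=0 Z=0
after  5: r0=0x38 r1=0x81 r2=0x00 r3=0xc9 r4=0xc1  N=0 Z=1
after  6: r0=0x38 r1=0x81 r2=0x00 r3=0xc9 r4=0xc9  N=1 Z=0
after  7: r0=0x38 r1=0x81 r2=0x81 r3=0xc9 r4=0xc9  N=1 Z=0
-- IRQ taken; context saved, return-PC = 8 --

FLAGS = (N=1, Z=0)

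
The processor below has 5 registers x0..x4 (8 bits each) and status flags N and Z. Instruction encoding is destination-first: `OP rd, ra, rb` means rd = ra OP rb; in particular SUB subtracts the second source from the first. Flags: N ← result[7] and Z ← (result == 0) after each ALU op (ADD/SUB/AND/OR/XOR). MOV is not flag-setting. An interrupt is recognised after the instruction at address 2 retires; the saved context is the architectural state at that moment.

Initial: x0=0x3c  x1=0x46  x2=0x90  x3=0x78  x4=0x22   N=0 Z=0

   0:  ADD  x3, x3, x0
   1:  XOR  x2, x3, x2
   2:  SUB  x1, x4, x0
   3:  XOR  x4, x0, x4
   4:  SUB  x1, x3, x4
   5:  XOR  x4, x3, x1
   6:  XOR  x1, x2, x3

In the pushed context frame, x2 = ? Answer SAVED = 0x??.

after  0: x0=0x3c x1=0x46 x2=0x90 x3=0xb4 x4=0x22  N=1 Z=0
after  1: x0=0x3c x1=0x46 x2=0x24 x3=0xb4 x4=0x22  N=0 Z=0
after  2: x0=0x3c x1=0xe6 x2=0x24 x3=0xb4 x4=0x22  N=1 Z=0
-- IRQ taken; context saved, return-PC = 3 --

SAVED = 0x24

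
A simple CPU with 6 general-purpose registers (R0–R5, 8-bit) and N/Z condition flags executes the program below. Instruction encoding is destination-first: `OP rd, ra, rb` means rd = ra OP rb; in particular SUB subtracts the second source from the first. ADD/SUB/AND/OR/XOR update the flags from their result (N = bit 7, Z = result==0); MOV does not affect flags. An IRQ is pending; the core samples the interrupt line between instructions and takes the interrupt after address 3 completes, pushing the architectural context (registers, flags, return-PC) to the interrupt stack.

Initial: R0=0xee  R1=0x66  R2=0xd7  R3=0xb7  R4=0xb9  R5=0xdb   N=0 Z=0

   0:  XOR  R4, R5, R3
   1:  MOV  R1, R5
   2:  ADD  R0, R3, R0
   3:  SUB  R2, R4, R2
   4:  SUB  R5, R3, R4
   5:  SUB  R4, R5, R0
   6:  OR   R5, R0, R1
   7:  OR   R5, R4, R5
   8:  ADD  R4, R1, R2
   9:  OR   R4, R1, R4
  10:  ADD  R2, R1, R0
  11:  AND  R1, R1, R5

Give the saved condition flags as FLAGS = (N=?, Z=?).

after  0: R0=0xee R1=0x66 R2=0xd7 R3=0xb7 R4=0x6c R5=0xdb  N=0 Z=0
after  1: R0=0xee R1=0xdb R2=0xd7 R3=0xb7 R4=0x6c R5=0xdb  N=0 Z=0
after  2: R0=0xa5 R1=0xdb R2=0xd7 R3=0xb7 R4=0x6c R5=0xdb  N=1 Z=0
after  3: R0=0xa5 R1=0xdb R2=0x95 R3=0xb7 R4=0x6c R5=0xdb  N=1 Z=0
-- IRQ taken; context saved, return-PC = 4 --

FLAGS = (N=1, Z=0)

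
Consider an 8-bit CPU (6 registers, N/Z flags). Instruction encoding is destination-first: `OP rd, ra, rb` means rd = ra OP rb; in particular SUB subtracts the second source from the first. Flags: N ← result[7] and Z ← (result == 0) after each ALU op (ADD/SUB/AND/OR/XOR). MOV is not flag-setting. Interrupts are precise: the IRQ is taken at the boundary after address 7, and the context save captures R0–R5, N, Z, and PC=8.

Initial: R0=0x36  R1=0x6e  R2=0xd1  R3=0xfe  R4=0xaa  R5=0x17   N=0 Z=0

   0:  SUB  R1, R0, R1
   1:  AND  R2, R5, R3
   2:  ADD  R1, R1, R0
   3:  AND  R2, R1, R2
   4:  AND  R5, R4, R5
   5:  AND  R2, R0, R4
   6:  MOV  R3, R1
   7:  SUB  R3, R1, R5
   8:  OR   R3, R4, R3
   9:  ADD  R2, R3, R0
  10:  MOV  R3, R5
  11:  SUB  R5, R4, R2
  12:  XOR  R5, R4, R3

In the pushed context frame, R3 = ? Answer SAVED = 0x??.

SAVED = 0xfc

after  0: R0=0x36 R1=0xc8 R2=0xd1 R3=0xfe R4=0xaa R5=0x17  N=1 Z=0
after  1: R0=0x36 R1=0xc8 R2=0x16 R3=0xfe R4=0xaa R5=0x17  N=0 Z=0
after  2: R0=0x36 R1=0xfe R2=0x16 R3=0xfe R4=0xaa R5=0x17  N=1 Z=0
after  3: R0=0x36 R1=0xfe R2=0x16 R3=0xfe R4=0xaa R5=0x17  N=0 Z=0
after  4: R0=0x36 R1=0xfe R2=0x16 R3=0xfe R4=0xaa R5=0x02  N=0 Z=0
after  5: R0=0x36 R1=0xfe R2=0x22 R3=0xfe R4=0xaa R5=0x02  N=0 Z=0
after  6: R0=0x36 R1=0xfe R2=0x22 R3=0xfe R4=0xaa R5=0x02  N=0 Z=0
after  7: R0=0x36 R1=0xfe R2=0x22 R3=0xfc R4=0xaa R5=0x02  N=1 Z=0
-- IRQ taken; context saved, return-PC = 8 --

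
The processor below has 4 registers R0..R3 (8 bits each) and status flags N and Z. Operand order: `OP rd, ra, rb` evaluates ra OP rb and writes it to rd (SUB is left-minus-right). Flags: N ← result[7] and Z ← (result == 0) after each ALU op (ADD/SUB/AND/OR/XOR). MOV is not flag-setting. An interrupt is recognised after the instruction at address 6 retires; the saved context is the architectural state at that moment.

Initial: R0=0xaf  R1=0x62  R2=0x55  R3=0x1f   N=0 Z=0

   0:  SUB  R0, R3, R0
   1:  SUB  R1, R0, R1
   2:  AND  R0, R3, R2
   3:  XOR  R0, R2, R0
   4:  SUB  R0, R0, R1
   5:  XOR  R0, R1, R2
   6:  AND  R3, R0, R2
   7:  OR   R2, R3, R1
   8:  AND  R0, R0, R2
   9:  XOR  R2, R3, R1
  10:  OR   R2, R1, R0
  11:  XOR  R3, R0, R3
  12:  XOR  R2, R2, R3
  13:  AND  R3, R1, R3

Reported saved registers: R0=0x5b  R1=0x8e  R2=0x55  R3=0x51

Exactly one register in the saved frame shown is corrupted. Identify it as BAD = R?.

BAD = R1

after  0: R0=0x70 R1=0x62 R2=0x55 R3=0x1f  N=0 Z=0
after  1: R0=0x70 R1=0x0e R2=0x55 R3=0x1f  N=0 Z=0
after  2: R0=0x15 R1=0x0e R2=0x55 R3=0x1f  N=0 Z=0
after  3: R0=0x40 R1=0x0e R2=0x55 R3=0x1f  N=0 Z=0
after  4: R0=0x32 R1=0x0e R2=0x55 R3=0x1f  N=0 Z=0
after  5: R0=0x5b R1=0x0e R2=0x55 R3=0x1f  N=0 Z=0
after  6: R0=0x5b R1=0x0e R2=0x55 R3=0x51  N=0 Z=0
-- IRQ taken; context saved, return-PC = 7 --
mismatch: R1: reported 0x8e vs actual 0x0e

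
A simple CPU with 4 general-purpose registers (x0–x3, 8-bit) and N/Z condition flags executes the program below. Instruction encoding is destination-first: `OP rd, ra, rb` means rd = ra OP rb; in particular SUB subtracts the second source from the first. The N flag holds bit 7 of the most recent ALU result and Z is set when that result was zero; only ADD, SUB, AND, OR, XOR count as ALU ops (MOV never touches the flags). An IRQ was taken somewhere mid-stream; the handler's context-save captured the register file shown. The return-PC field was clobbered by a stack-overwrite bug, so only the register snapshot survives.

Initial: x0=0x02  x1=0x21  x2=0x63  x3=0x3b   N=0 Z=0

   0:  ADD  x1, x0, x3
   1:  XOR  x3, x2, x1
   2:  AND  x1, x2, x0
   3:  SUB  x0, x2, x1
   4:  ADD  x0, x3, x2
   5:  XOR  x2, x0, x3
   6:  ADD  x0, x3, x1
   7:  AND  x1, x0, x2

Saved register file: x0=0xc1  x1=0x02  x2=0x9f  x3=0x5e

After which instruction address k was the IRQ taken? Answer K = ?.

after  0: x0=0x02 x1=0x3d x2=0x63 x3=0x3b  N=0 Z=0
after  1: x0=0x02 x1=0x3d x2=0x63 x3=0x5e  N=0 Z=0
after  2: x0=0x02 x1=0x02 x2=0x63 x3=0x5e  N=0 Z=0
after  3: x0=0x61 x1=0x02 x2=0x63 x3=0x5e  N=0 Z=0
after  4: x0=0xc1 x1=0x02 x2=0x63 x3=0x5e  N=1 Z=0
after  5: x0=0xc1 x1=0x02 x2=0x9f x3=0x5e  N=1 Z=0
-- IRQ taken; context saved, return-PC = 6 --

K = 5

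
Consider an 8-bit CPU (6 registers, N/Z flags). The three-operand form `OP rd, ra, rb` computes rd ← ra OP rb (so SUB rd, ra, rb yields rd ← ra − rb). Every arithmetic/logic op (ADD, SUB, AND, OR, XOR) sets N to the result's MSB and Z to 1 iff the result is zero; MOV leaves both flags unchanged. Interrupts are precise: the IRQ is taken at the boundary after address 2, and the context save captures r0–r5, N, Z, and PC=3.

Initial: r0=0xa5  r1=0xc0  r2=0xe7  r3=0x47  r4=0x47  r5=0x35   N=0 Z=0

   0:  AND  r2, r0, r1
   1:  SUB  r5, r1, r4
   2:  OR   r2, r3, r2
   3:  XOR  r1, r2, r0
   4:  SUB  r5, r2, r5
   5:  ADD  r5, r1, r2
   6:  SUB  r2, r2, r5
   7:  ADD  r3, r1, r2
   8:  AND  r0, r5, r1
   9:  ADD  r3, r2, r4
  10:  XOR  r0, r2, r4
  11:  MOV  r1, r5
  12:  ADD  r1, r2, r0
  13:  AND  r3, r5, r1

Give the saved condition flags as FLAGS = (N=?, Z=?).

after  0: r0=0xa5 r1=0xc0 r2=0x80 r3=0x47 r4=0x47 r5=0x35  N=1 Z=0
after  1: r0=0xa5 r1=0xc0 r2=0x80 r3=0x47 r4=0x47 r5=0x79  N=0 Z=0
after  2: r0=0xa5 r1=0xc0 r2=0xc7 r3=0x47 r4=0x47 r5=0x79  N=1 Z=0
-- IRQ taken; context saved, return-PC = 3 --

FLAGS = (N=1, Z=0)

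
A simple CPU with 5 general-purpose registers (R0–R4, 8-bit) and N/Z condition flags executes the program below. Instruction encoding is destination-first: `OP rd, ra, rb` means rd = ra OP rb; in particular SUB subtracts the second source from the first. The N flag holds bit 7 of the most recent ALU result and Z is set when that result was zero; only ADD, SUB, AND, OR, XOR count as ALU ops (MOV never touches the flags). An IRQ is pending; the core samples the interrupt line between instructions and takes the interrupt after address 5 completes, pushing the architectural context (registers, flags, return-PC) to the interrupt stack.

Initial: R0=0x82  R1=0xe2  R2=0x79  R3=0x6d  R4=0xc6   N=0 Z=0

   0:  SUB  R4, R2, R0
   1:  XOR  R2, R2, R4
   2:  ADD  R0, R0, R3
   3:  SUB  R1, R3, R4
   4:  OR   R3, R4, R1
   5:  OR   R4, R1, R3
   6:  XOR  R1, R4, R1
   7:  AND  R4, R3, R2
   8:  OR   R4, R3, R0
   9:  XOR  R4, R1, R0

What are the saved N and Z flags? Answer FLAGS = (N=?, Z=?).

FLAGS = (N=1, Z=0)

after  0: R0=0x82 R1=0xe2 R2=0x79 R3=0x6d R4=0xf7  N=1 Z=0
after  1: R0=0x82 R1=0xe2 R2=0x8e R3=0x6d R4=0xf7  N=1 Z=0
after  2: R0=0xef R1=0xe2 R2=0x8e R3=0x6d R4=0xf7  N=1 Z=0
after  3: R0=0xef R1=0x76 R2=0x8e R3=0x6d R4=0xf7  N=0 Z=0
after  4: R0=0xef R1=0x76 R2=0x8e R3=0xf7 R4=0xf7  N=1 Z=0
after  5: R0=0xef R1=0x76 R2=0x8e R3=0xf7 R4=0xf7  N=1 Z=0
-- IRQ taken; context saved, return-PC = 6 --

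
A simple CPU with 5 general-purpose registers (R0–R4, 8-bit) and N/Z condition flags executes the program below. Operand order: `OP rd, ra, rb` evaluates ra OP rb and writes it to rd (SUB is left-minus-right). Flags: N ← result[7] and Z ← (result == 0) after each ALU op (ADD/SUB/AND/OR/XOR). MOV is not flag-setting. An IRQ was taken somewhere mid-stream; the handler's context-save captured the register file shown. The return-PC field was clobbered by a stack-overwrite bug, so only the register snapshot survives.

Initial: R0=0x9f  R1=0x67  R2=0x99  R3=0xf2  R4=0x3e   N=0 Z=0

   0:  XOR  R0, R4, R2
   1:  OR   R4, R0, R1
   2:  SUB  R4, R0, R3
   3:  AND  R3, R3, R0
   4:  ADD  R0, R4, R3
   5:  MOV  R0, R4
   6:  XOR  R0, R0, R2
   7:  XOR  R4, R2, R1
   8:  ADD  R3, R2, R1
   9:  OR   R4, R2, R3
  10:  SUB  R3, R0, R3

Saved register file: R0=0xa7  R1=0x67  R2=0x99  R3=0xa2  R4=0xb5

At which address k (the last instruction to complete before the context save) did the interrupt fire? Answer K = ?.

K = 3

after  0: R0=0xa7 R1=0x67 R2=0x99 R3=0xf2 R4=0x3e  N=1 Z=0
after  1: R0=0xa7 R1=0x67 R2=0x99 R3=0xf2 R4=0xe7  N=1 Z=0
after  2: R0=0xa7 R1=0x67 R2=0x99 R3=0xf2 R4=0xb5  N=1 Z=0
after  3: R0=0xa7 R1=0x67 R2=0x99 R3=0xa2 R4=0xb5  N=1 Z=0
-- IRQ taken; context saved, return-PC = 4 --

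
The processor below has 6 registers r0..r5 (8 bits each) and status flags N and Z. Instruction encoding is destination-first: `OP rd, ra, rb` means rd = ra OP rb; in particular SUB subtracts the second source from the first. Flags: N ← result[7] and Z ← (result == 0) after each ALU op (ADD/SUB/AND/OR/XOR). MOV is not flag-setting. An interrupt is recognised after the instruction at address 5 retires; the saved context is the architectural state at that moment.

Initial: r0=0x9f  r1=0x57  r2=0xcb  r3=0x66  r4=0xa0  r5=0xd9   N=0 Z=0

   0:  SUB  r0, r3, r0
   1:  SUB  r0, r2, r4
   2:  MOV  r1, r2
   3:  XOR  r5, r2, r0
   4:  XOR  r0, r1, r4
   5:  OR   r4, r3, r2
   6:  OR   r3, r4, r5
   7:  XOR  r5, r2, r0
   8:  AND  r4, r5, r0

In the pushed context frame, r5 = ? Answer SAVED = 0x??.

SAVED = 0xe0

after  0: r0=0xc7 r1=0x57 r2=0xcb r3=0x66 r4=0xa0 r5=0xd9  N=1 Z=0
after  1: r0=0x2b r1=0x57 r2=0xcb r3=0x66 r4=0xa0 r5=0xd9  N=0 Z=0
after  2: r0=0x2b r1=0xcb r2=0xcb r3=0x66 r4=0xa0 r5=0xd9  N=0 Z=0
after  3: r0=0x2b r1=0xcb r2=0xcb r3=0x66 r4=0xa0 r5=0xe0  N=1 Z=0
after  4: r0=0x6b r1=0xcb r2=0xcb r3=0x66 r4=0xa0 r5=0xe0  N=0 Z=0
after  5: r0=0x6b r1=0xcb r2=0xcb r3=0x66 r4=0xef r5=0xe0  N=1 Z=0
-- IRQ taken; context saved, return-PC = 6 --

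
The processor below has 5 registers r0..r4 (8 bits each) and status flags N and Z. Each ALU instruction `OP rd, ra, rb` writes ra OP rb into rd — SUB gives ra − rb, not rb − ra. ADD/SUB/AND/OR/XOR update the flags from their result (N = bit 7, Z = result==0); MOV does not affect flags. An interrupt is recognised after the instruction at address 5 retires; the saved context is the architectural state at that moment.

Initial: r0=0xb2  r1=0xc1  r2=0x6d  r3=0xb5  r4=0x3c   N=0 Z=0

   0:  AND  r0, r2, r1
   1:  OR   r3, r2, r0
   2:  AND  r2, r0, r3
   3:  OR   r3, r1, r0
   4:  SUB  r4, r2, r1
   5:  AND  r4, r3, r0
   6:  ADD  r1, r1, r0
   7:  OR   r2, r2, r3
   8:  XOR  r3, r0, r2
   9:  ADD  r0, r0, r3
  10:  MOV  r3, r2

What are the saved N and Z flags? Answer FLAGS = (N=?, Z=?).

after  0: r0=0x41 r1=0xc1 r2=0x6d r3=0xb5 r4=0x3c  N=0 Z=0
after  1: r0=0x41 r1=0xc1 r2=0x6d r3=0x6d r4=0x3c  N=0 Z=0
after  2: r0=0x41 r1=0xc1 r2=0x41 r3=0x6d r4=0x3c  N=0 Z=0
after  3: r0=0x41 r1=0xc1 r2=0x41 r3=0xc1 r4=0x3c  N=1 Z=0
after  4: r0=0x41 r1=0xc1 r2=0x41 r3=0xc1 r4=0x80  N=1 Z=0
after  5: r0=0x41 r1=0xc1 r2=0x41 r3=0xc1 r4=0x41  N=0 Z=0
-- IRQ taken; context saved, return-PC = 6 --

FLAGS = (N=0, Z=0)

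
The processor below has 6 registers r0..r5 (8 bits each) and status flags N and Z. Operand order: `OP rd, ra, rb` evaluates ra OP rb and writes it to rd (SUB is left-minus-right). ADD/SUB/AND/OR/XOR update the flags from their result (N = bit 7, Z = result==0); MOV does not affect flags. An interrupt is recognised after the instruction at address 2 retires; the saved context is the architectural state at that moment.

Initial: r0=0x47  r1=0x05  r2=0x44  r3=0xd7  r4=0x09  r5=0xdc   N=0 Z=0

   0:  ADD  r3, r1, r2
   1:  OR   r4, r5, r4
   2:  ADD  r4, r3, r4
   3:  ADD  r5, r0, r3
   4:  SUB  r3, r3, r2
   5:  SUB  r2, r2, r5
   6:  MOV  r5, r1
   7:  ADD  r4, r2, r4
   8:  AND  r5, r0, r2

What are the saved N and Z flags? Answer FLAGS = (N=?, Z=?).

after  0: r0=0x47 r1=0x05 r2=0x44 r3=0x49 r4=0x09 r5=0xdc  N=0 Z=0
after  1: r0=0x47 r1=0x05 r2=0x44 r3=0x49 r4=0xdd r5=0xdc  N=1 Z=0
after  2: r0=0x47 r1=0x05 r2=0x44 r3=0x49 r4=0x26 r5=0xdc  N=0 Z=0
-- IRQ taken; context saved, return-PC = 3 --

FLAGS = (N=0, Z=0)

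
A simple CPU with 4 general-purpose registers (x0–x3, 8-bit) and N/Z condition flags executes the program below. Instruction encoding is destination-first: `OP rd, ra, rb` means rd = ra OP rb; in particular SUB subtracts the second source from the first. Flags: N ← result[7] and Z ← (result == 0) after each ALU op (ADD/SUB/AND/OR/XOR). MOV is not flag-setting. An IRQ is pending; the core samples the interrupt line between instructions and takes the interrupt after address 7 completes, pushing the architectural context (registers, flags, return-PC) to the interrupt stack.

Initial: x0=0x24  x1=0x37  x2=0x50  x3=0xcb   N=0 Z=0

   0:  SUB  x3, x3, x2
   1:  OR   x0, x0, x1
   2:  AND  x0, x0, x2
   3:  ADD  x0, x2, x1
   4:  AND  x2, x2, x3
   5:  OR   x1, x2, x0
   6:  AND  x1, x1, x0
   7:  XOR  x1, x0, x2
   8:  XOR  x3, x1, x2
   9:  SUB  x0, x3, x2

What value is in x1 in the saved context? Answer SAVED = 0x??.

SAVED = 0xd7

after  0: x0=0x24 x1=0x37 x2=0x50 x3=0x7b  N=0 Z=0
after  1: x0=0x37 x1=0x37 x2=0x50 x3=0x7b  N=0 Z=0
after  2: x0=0x10 x1=0x37 x2=0x50 x3=0x7b  N=0 Z=0
after  3: x0=0x87 x1=0x37 x2=0x50 x3=0x7b  N=1 Z=0
after  4: x0=0x87 x1=0x37 x2=0x50 x3=0x7b  N=0 Z=0
after  5: x0=0x87 x1=0xd7 x2=0x50 x3=0x7b  N=1 Z=0
after  6: x0=0x87 x1=0x87 x2=0x50 x3=0x7b  N=1 Z=0
after  7: x0=0x87 x1=0xd7 x2=0x50 x3=0x7b  N=1 Z=0
-- IRQ taken; context saved, return-PC = 8 --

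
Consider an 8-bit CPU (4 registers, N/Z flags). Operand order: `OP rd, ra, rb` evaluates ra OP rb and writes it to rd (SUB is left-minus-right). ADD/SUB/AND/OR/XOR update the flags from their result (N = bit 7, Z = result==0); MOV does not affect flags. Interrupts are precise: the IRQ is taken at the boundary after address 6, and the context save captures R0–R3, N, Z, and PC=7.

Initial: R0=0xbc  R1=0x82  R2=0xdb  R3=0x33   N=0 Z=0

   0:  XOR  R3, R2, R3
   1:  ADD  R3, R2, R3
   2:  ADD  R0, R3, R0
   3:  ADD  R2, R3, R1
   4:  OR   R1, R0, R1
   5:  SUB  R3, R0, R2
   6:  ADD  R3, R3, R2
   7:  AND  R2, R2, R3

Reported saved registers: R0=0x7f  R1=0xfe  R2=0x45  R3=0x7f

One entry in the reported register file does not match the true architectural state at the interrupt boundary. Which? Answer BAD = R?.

BAD = R1

after  0: R0=0xbc R1=0x82 R2=0xdb R3=0xe8  N=1 Z=0
after  1: R0=0xbc R1=0x82 R2=0xdb R3=0xc3  N=1 Z=0
after  2: R0=0x7f R1=0x82 R2=0xdb R3=0xc3  N=0 Z=0
after  3: R0=0x7f R1=0x82 R2=0x45 R3=0xc3  N=0 Z=0
after  4: R0=0x7f R1=0xff R2=0x45 R3=0xc3  N=1 Z=0
after  5: R0=0x7f R1=0xff R2=0x45 R3=0x3a  N=0 Z=0
after  6: R0=0x7f R1=0xff R2=0x45 R3=0x7f  N=0 Z=0
-- IRQ taken; context saved, return-PC = 7 --
mismatch: R1: reported 0xfe vs actual 0xff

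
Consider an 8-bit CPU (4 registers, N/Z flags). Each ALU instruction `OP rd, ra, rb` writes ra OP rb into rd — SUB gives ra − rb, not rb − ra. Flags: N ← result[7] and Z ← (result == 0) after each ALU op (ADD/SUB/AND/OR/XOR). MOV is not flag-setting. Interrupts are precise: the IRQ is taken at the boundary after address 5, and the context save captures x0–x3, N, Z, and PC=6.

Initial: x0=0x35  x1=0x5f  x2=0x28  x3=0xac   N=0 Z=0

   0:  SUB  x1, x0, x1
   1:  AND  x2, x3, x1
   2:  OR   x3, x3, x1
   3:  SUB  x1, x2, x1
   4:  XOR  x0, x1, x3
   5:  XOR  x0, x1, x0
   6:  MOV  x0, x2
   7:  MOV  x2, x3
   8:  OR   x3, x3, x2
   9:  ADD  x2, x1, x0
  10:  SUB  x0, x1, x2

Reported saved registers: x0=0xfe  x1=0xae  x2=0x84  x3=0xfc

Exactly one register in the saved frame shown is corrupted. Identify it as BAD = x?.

after  0: x0=0x35 x1=0xd6 x2=0x28 x3=0xac  N=1 Z=0
after  1: x0=0x35 x1=0xd6 x2=0x84 x3=0xac  N=1 Z=0
after  2: x0=0x35 x1=0xd6 x2=0x84 x3=0xfe  N=1 Z=0
after  3: x0=0x35 x1=0xae x2=0x84 x3=0xfe  N=1 Z=0
after  4: x0=0x50 x1=0xae x2=0x84 x3=0xfe  N=0 Z=0
after  5: x0=0xfe x1=0xae x2=0x84 x3=0xfe  N=1 Z=0
-- IRQ taken; context saved, return-PC = 6 --
mismatch: x3: reported 0xfc vs actual 0xfe

BAD = x3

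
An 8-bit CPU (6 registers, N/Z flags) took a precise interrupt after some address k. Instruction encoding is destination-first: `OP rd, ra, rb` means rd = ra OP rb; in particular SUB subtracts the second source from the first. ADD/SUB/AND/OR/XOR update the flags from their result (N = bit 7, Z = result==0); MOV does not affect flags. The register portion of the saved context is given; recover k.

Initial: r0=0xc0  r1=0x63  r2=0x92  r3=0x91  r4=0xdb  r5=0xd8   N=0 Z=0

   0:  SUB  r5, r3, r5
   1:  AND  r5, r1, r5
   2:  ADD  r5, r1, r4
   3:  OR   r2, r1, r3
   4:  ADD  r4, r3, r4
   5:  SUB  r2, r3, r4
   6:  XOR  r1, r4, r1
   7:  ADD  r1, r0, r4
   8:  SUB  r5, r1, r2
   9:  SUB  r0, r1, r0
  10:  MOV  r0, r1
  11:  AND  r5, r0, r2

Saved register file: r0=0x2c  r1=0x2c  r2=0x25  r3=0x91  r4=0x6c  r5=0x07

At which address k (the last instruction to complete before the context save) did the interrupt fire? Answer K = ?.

after  0: r0=0xc0 r1=0x63 r2=0x92 r3=0x91 r4=0xdb r5=0xb9  N=1 Z=0
after  1: r0=0xc0 r1=0x63 r2=0x92 r3=0x91 r4=0xdb r5=0x21  N=0 Z=0
after  2: r0=0xc0 r1=0x63 r2=0x92 r3=0x91 r4=0xdb r5=0x3e  N=0 Z=0
after  3: r0=0xc0 r1=0x63 r2=0xf3 r3=0x91 r4=0xdb r5=0x3e  N=1 Z=0
after  4: r0=0xc0 r1=0x63 r2=0xf3 r3=0x91 r4=0x6c r5=0x3e  N=0 Z=0
after  5: r0=0xc0 r1=0x63 r2=0x25 r3=0x91 r4=0x6c r5=0x3e  N=0 Z=0
after  6: r0=0xc0 r1=0x0f r2=0x25 r3=0x91 r4=0x6c r5=0x3e  N=0 Z=0
after  7: r0=0xc0 r1=0x2c r2=0x25 r3=0x91 r4=0x6c r5=0x3e  N=0 Z=0
after  8: r0=0xc0 r1=0x2c r2=0x25 r3=0x91 r4=0x6c r5=0x07  N=0 Z=0
after  9: r0=0x6c r1=0x2c r2=0x25 r3=0x91 r4=0x6c r5=0x07  N=0 Z=0
after 10: r0=0x2c r1=0x2c r2=0x25 r3=0x91 r4=0x6c r5=0x07  N=0 Z=0
-- IRQ taken; context saved, return-PC = 11 --

K = 10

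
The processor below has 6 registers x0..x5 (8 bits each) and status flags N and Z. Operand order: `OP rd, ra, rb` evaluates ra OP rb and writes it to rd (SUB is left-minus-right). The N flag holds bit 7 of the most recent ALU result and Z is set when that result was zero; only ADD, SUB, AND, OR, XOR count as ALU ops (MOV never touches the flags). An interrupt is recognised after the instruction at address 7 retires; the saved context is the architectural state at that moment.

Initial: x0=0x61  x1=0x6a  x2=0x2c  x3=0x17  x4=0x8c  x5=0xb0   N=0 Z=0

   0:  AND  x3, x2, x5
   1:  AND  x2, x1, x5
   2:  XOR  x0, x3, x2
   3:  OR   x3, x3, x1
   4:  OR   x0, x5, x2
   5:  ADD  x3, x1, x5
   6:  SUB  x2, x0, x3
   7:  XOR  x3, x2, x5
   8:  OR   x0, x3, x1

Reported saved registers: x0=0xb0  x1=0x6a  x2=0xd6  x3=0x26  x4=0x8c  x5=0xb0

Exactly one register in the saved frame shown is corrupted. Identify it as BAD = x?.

BAD = x2

after  0: x0=0x61 x1=0x6a x2=0x2c x3=0x20 x4=0x8c x5=0xb0  N=0 Z=0
after  1: x0=0x61 x1=0x6a x2=0x20 x3=0x20 x4=0x8c x5=0xb0  N=0 Z=0
after  2: x0=0x00 x1=0x6a x2=0x20 x3=0x20 x4=0x8c x5=0xb0  N=0 Z=1
after  3: x0=0x00 x1=0x6a x2=0x20 x3=0x6a x4=0x8c x5=0xb0  N=0 Z=0
after  4: x0=0xb0 x1=0x6a x2=0x20 x3=0x6a x4=0x8c x5=0xb0  N=1 Z=0
after  5: x0=0xb0 x1=0x6a x2=0x20 x3=0x1a x4=0x8c x5=0xb0  N=0 Z=0
after  6: x0=0xb0 x1=0x6a x2=0x96 x3=0x1a x4=0x8c x5=0xb0  N=1 Z=0
after  7: x0=0xb0 x1=0x6a x2=0x96 x3=0x26 x4=0x8c x5=0xb0  N=0 Z=0
-- IRQ taken; context saved, return-PC = 8 --
mismatch: x2: reported 0xd6 vs actual 0x96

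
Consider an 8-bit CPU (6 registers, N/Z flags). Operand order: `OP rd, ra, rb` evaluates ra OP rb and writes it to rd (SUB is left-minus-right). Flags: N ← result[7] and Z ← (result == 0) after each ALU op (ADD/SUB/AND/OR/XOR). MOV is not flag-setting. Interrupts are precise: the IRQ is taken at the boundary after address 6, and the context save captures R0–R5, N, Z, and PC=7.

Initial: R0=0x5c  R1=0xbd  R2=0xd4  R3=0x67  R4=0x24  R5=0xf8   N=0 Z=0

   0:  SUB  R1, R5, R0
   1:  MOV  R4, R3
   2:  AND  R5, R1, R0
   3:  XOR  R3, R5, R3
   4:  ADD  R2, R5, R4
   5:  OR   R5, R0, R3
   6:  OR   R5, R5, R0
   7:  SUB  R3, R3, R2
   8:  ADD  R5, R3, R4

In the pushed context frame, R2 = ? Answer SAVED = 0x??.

after  0: R0=0x5c R1=0x9c R2=0xd4 R3=0x67 R4=0x24 R5=0xf8  N=1 Z=0
after  1: R0=0x5c R1=0x9c R2=0xd4 R3=0x67 R4=0x67 R5=0xf8  N=1 Z=0
after  2: R0=0x5c R1=0x9c R2=0xd4 R3=0x67 R4=0x67 R5=0x1c  N=0 Z=0
after  3: R0=0x5c R1=0x9c R2=0xd4 R3=0x7b R4=0x67 R5=0x1c  N=0 Z=0
after  4: R0=0x5c R1=0x9c R2=0x83 R3=0x7b R4=0x67 R5=0x1c  N=1 Z=0
after  5: R0=0x5c R1=0x9c R2=0x83 R3=0x7b R4=0x67 R5=0x7f  N=0 Z=0
after  6: R0=0x5c R1=0x9c R2=0x83 R3=0x7b R4=0x67 R5=0x7f  N=0 Z=0
-- IRQ taken; context saved, return-PC = 7 --

SAVED = 0x83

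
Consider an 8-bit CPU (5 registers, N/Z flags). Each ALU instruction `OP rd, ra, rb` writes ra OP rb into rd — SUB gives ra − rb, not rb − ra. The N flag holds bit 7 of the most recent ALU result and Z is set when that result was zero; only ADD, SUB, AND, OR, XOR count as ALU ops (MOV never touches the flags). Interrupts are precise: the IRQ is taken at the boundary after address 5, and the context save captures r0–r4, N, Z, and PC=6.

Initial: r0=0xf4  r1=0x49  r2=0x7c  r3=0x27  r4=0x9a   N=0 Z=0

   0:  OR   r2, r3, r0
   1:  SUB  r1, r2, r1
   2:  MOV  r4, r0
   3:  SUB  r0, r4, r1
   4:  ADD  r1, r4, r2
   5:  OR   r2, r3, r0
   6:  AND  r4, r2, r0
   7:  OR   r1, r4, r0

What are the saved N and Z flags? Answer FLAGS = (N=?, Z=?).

after  0: r0=0xf4 r1=0x49 r2=0xf7 r3=0x27 r4=0x9a  N=1 Z=0
after  1: r0=0xf4 r1=0xae r2=0xf7 r3=0x27 r4=0x9a  N=1 Z=0
after  2: r0=0xf4 r1=0xae r2=0xf7 r3=0x27 r4=0xf4  N=1 Z=0
after  3: r0=0x46 r1=0xae r2=0xf7 r3=0x27 r4=0xf4  N=0 Z=0
after  4: r0=0x46 r1=0xeb r2=0xf7 r3=0x27 r4=0xf4  N=1 Z=0
after  5: r0=0x46 r1=0xeb r2=0x67 r3=0x27 r4=0xf4  N=0 Z=0
-- IRQ taken; context saved, return-PC = 6 --

FLAGS = (N=0, Z=0)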